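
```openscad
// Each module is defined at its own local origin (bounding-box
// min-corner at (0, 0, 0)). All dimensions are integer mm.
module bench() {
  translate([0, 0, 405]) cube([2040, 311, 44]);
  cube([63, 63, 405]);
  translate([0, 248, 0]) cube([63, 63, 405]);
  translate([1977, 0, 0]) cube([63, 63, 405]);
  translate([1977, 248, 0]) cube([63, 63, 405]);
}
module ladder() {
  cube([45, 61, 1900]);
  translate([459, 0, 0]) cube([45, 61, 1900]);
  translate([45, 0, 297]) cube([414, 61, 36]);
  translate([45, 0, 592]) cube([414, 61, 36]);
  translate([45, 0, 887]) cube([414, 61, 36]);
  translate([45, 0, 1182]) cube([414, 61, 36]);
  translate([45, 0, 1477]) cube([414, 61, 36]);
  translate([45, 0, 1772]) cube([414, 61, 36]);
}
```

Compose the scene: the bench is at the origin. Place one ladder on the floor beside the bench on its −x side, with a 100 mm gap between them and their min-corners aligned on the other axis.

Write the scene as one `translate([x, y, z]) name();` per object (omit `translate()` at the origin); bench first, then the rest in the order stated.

bench();
translate([-604, 0, 0]) ladder();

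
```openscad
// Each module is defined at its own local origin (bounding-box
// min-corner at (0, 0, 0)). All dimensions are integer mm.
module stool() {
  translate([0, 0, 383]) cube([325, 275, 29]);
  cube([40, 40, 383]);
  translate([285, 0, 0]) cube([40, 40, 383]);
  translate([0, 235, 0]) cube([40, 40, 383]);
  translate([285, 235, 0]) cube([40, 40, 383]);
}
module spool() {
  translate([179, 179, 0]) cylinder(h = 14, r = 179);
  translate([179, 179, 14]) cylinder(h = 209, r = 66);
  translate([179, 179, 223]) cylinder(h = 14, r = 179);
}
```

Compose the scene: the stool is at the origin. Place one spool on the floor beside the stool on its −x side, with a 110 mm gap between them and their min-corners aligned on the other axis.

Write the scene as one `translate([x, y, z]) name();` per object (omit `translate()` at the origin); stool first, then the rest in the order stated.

stool();
translate([-468, 0, 0]) spool();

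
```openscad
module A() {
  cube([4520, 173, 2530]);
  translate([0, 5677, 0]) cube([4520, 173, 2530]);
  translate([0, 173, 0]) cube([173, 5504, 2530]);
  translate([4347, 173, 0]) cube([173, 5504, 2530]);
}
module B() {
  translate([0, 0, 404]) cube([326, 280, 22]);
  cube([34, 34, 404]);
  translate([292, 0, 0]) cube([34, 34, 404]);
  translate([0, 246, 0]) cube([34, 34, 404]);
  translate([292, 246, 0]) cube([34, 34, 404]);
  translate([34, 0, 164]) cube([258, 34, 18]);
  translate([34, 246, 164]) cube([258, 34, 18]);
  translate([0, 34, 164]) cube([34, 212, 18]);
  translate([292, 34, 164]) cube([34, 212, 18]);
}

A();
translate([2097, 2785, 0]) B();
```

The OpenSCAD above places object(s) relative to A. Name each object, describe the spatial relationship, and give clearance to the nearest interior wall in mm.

Clearances: x = 1924, y = 2612; minimum 1924 mm.

A is a house frame. B is a stool. The stool sits inside the house frame, centred. The clearance to the nearest interior wall is 1924 mm.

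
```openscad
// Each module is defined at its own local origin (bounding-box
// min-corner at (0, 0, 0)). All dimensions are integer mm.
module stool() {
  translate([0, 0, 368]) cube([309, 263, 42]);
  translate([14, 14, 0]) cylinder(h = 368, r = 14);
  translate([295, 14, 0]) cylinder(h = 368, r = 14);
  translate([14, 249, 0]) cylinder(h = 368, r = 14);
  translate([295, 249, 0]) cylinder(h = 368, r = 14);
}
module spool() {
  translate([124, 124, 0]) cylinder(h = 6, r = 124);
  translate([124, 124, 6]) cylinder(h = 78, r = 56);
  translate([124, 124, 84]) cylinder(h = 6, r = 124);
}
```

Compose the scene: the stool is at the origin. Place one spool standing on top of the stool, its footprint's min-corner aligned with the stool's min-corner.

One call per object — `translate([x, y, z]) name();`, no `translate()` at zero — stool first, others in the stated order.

stool();
translate([0, 0, 410]) spool();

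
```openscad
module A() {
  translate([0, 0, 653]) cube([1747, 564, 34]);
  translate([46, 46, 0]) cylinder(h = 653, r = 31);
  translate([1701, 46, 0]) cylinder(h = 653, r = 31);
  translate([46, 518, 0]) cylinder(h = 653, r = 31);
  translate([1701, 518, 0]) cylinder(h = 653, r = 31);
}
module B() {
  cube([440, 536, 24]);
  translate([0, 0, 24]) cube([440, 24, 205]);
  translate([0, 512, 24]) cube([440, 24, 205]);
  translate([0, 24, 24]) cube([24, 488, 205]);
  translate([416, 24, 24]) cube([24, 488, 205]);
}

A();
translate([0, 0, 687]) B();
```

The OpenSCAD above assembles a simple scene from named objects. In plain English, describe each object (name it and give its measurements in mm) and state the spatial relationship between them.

A is a table with a 1747×564 mm rectangular top, 34 mm thick, top surface at z = 687 mm, supported by four round legs of 62 mm diameter, each leg's bounding box inset 15 mm from the nearest pair of top edges, running from the floor.

B is an open-topped rectangular box: outside dimensions 440×536×229 mm, with a uniform wall and base thickness of 24 mm. The base is a full 440×536 slab on the floor; four walls sit on top of the base. The front and back walls (the −y and +y sides) span the full width; the two side walls fit between them.

The open box is on top of the table.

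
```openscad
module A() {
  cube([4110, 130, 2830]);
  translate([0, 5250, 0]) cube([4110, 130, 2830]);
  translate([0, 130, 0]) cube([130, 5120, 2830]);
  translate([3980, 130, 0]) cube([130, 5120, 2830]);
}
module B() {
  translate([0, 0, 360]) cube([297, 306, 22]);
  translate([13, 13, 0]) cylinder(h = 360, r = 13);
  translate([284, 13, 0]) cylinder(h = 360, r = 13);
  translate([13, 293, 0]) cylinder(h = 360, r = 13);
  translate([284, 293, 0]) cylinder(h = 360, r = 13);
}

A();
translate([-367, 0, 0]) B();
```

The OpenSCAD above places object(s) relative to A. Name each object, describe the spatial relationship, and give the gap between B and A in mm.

A is a house frame. B is a stool. The stool is on the floor beside the house frame on its −x side. The gap between the stool and the house frame is 70 mm.

The stool's nearest face is 70 mm from the house frame's −x face.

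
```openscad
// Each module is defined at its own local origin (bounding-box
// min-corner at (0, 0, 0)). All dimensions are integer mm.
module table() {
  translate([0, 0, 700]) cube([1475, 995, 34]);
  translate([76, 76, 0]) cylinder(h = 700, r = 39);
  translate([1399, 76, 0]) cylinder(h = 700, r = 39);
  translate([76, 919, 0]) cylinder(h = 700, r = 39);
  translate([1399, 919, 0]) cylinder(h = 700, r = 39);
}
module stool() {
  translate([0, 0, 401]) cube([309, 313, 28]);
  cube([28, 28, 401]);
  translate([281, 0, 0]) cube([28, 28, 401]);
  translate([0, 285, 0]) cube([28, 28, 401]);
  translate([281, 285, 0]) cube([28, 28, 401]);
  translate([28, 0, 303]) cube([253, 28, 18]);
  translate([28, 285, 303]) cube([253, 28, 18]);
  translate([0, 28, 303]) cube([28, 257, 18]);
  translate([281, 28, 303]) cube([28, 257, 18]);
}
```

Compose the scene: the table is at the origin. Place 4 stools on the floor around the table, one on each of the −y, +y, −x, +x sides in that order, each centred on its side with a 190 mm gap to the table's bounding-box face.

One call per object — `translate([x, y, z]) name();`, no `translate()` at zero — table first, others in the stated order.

table();
translate([583, -503, 0]) stool();
translate([583, 1185, 0]) stool();
translate([-499, 341, 0]) stool();
translate([1665, 341, 0]) stool();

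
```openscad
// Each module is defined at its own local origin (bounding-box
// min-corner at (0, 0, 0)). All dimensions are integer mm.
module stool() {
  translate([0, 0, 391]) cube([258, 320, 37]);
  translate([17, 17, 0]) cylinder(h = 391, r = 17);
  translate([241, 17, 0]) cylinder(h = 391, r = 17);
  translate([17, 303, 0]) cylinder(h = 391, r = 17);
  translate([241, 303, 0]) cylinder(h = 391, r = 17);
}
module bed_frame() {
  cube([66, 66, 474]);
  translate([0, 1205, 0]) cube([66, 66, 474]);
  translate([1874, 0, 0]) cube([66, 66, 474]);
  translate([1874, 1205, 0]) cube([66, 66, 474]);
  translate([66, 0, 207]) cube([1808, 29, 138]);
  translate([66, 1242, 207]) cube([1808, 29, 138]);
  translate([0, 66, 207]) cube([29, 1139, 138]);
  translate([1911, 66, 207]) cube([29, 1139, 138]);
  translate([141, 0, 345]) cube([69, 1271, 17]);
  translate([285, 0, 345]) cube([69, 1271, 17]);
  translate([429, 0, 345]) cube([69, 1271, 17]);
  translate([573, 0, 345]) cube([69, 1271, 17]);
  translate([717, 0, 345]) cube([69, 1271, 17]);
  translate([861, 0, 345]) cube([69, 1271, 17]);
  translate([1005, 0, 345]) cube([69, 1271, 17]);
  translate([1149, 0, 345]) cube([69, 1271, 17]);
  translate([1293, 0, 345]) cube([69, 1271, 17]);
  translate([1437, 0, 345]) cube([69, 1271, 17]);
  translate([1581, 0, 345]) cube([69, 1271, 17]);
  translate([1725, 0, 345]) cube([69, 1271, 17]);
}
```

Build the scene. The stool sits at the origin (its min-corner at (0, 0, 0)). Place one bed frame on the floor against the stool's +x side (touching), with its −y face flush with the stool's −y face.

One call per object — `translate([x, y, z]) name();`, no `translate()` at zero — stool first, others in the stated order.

stool();
translate([258, 0, 0]) bed_frame();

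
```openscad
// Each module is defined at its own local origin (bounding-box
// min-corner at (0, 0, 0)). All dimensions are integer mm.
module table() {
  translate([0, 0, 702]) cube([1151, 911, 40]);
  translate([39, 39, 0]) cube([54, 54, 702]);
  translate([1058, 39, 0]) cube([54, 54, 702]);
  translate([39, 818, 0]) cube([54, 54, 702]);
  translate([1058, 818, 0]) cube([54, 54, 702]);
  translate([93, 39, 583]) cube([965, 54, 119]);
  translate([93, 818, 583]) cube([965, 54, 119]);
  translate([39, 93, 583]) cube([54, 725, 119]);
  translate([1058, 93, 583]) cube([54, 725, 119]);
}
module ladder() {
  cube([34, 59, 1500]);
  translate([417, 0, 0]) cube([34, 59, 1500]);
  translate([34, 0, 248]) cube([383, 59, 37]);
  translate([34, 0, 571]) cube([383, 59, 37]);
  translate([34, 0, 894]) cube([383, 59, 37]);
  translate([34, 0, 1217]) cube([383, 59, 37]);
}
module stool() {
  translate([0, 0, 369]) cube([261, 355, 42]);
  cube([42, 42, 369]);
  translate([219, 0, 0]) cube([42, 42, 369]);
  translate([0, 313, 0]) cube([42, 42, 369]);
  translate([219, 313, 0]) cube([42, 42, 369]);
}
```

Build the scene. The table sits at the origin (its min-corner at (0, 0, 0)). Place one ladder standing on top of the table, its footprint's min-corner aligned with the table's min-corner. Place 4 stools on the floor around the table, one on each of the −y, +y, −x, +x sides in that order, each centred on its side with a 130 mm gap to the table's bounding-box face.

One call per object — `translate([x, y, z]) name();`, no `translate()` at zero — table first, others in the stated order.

table();
translate([0, 0, 742]) ladder();
translate([445, -485, 0]) stool();
translate([445, 1041, 0]) stool();
translate([-391, 278, 0]) stool();
translate([1281, 278, 0]) stool();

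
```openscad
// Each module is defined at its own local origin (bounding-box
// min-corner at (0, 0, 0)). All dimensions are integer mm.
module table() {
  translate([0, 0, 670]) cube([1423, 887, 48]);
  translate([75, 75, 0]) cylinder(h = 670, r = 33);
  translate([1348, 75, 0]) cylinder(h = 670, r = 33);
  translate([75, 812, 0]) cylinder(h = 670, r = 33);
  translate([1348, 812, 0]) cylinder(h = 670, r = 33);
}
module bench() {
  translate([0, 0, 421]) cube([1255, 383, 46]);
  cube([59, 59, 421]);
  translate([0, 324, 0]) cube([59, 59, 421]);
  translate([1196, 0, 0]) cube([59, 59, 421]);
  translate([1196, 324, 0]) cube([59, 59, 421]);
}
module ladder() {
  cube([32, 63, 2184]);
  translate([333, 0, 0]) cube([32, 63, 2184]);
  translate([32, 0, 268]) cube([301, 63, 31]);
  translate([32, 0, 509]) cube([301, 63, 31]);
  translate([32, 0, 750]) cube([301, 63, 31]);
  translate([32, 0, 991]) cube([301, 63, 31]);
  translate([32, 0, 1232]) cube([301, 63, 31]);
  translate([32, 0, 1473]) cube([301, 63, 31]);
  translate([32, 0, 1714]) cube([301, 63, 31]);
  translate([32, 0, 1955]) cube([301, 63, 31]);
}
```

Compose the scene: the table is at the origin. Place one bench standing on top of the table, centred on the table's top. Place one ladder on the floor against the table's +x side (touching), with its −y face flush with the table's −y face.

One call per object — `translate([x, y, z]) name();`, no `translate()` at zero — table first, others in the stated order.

table();
translate([84, 252, 718]) bench();
translate([1423, 0, 0]) ladder();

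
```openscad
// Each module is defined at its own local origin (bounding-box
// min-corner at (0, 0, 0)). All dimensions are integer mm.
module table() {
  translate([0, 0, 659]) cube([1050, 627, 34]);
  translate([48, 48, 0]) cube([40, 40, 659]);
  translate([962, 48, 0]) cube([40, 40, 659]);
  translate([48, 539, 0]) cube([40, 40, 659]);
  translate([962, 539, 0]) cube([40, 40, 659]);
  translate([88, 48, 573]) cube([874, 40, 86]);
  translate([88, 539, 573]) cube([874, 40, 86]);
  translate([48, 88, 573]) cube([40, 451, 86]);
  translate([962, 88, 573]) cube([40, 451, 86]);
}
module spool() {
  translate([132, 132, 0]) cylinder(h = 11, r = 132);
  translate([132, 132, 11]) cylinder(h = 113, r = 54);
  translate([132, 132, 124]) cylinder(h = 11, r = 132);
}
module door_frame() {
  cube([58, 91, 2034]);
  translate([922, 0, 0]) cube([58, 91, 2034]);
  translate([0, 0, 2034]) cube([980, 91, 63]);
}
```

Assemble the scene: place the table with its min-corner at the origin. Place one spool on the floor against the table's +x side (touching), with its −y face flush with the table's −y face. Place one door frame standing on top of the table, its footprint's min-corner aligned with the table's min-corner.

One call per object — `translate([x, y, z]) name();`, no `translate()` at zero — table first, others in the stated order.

table();
translate([1050, 0, 0]) spool();
translate([0, 0, 693]) door_frame();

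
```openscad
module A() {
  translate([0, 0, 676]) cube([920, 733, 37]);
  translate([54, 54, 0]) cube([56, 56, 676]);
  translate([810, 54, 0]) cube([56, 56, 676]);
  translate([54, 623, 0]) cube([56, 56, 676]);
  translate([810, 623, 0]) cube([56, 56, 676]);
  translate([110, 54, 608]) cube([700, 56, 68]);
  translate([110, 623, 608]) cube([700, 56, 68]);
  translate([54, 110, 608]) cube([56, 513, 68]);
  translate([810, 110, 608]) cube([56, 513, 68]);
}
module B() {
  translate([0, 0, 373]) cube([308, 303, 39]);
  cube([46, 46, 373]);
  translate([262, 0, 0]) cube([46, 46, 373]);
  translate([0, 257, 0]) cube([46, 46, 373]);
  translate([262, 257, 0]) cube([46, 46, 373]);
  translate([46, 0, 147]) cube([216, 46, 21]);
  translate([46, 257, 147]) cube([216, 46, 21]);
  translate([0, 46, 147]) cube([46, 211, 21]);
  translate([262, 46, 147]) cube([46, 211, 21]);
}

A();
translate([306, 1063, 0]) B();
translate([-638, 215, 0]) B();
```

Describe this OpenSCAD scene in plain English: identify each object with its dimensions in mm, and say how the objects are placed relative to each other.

A is a rectangular dining table. The top is 920×733×37 mm with its upper surface at z = 713 mm. It stands on four 56×56 mm square legs, each inset 54 mm from the nearest pair of top edges, running from the floor to the underside of the top. Four apron rails, 56 mm thick and 68 mm tall, run between adjacent legs with their top edges flush with the underside of the top and their outer faces flush with the legs' outer faces.

B is a four-legged stool. The seat is 308×303 mm, 39 mm thick, top at z = 412 mm. It stands on four square legs, each 46×46 mm in cross-section, from z = 0 to the seat underside, each flush with a corner of the seat. Four stretchers, 46 mm wide and 21 mm tall, connect adjacent legs with their undersides at z = 147 mm, each running between the inner faces of the legs it joins and aligned with the legs' outer faces on the other axis.

Two stools sit around the table at the +y, −x sides.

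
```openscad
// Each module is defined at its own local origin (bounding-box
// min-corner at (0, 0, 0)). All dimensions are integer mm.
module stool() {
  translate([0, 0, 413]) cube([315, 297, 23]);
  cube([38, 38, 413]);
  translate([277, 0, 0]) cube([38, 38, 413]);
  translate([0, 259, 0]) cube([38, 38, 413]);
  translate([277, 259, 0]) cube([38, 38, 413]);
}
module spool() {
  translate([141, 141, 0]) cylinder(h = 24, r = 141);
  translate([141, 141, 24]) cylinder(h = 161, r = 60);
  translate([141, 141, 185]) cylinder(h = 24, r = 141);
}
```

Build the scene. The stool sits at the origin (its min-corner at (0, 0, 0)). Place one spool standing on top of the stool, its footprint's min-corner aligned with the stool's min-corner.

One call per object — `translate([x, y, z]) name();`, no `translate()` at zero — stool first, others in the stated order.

stool();
translate([0, 0, 436]) spool();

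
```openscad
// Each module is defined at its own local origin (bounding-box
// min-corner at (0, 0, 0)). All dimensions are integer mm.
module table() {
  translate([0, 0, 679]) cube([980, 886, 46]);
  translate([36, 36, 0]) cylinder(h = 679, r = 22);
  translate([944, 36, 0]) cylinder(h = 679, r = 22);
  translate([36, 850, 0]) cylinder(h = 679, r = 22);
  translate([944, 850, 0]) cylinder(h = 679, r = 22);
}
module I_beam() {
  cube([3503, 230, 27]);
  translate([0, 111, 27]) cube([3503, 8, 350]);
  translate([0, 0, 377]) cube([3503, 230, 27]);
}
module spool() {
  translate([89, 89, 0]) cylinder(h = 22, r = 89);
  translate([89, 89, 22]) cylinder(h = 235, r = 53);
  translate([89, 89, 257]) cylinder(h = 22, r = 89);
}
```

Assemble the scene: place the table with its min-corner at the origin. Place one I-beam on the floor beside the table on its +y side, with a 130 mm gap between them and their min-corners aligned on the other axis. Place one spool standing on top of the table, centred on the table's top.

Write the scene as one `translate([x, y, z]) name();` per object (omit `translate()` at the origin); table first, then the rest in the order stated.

table();
translate([0, 1016, 0]) I_beam();
translate([401, 354, 725]) spool();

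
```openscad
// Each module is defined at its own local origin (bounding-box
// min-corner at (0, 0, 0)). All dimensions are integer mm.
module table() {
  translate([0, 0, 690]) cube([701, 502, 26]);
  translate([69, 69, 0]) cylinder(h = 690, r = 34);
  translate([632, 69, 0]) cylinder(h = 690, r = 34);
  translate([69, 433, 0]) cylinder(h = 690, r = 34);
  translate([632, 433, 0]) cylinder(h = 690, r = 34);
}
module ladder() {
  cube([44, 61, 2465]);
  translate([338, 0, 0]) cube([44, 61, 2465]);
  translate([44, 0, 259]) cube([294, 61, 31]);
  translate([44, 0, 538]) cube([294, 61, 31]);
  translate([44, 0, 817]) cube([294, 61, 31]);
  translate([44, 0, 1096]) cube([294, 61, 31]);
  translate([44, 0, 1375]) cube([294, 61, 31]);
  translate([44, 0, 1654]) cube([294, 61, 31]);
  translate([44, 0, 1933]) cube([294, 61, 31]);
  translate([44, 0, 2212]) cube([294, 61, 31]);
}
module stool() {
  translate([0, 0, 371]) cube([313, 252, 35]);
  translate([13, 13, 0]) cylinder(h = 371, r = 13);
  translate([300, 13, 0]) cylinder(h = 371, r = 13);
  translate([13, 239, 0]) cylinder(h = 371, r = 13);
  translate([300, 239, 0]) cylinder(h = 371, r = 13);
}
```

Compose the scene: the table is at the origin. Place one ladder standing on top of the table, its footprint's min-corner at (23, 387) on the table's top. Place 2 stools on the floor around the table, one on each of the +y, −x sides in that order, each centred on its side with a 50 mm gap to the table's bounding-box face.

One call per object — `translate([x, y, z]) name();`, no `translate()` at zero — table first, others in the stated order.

table();
translate([23, 387, 716]) ladder();
translate([194, 552, 0]) stool();
translate([-363, 125, 0]) stool();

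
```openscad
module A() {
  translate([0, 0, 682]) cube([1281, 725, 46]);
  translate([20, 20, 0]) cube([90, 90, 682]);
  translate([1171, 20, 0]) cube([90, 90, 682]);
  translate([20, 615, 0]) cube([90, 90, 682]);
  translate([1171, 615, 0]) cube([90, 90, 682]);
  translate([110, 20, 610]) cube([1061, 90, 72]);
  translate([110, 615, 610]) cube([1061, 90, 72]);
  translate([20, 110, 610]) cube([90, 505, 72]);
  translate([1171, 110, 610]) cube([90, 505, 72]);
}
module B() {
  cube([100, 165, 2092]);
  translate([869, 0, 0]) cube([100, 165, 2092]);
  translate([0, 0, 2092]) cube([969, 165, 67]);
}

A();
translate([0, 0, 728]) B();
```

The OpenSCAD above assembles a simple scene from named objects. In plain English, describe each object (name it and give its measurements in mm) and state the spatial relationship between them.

A is a table with a 1281×725 mm rectangular top, 46 mm thick, top surface at z = 728 mm, supported by four 90×90 mm square legs, each inset 20 mm from the nearest pair of top edges, running from the floor. Four apron rails, 90 mm thick and 72 mm tall, run between adjacent legs with their top edges flush with the underside of the top and their outer faces flush with the legs' outer faces.

B is a rectangular door frame: two vertical jambs of 100×165 mm section, 2092 mm tall, with a clear opening 769 mm wide between their inner faces. A header 67 mm tall and 165 mm deep lies on top of the jambs and spans the full outside width.

The door frame is on top of the table.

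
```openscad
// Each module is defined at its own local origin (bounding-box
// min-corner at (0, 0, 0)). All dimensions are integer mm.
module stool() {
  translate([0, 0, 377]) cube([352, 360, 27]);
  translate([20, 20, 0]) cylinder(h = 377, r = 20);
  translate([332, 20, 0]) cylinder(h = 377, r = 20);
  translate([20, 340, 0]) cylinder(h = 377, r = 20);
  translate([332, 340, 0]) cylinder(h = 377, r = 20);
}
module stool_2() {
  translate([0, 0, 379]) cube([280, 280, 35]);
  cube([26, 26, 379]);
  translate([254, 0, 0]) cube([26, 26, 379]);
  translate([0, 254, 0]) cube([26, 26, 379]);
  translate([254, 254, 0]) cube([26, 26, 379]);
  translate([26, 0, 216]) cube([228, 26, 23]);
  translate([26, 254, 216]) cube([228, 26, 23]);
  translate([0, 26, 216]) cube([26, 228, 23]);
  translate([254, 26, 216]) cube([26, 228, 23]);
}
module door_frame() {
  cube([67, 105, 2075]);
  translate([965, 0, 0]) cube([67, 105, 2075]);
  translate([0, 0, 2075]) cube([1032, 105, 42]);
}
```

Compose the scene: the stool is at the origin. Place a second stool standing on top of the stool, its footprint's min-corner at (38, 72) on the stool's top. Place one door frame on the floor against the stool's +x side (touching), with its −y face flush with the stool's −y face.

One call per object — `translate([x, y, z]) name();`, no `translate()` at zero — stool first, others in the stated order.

stool();
translate([38, 72, 404]) stool_2();
translate([352, 0, 0]) door_frame();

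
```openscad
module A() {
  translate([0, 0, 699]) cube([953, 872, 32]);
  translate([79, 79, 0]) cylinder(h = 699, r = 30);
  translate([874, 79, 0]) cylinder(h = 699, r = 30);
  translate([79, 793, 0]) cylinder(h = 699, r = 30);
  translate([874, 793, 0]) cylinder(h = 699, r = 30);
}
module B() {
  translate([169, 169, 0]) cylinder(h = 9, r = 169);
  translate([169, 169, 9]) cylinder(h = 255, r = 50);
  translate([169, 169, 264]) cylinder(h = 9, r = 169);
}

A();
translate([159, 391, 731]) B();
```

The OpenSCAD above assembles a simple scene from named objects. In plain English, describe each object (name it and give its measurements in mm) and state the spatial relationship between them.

A is a table with a 953×872 mm rectangular top, 32 mm thick, top surface at z = 731 mm, supported by four round legs of 60 mm diameter, each leg's bounding box inset 49 mm from the nearest pair of top edges, running from the floor.

B is a spool: two coaxial disc flanges of radius 169 mm and thickness 9 mm, joined by a core cylinder of radius 50 mm and height 255 mm. The lower flange rests on z = 0 and the three cylinders share a vertical axis.

The spool is on top of the table.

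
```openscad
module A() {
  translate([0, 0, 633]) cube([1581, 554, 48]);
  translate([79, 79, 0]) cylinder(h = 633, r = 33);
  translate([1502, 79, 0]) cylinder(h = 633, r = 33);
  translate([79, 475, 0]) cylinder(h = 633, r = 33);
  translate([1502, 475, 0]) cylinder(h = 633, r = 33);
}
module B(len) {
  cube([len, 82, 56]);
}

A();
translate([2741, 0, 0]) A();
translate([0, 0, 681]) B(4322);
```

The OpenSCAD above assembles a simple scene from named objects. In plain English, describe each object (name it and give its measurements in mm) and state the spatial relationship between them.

A is a table with a 1581×554 mm rectangular top, 48 mm thick, top surface at z = 681 mm, supported by four round legs of 66 mm diameter, each leg's bounding box inset 46 mm from the nearest pair of top edges, running from the floor.

B is a rectangular beam 4322 mm long (x), 82 mm deep (y), 56 mm thick (z).

The beam spans the tops of two tables placed 1160 mm apart, resting at z = 681 mm.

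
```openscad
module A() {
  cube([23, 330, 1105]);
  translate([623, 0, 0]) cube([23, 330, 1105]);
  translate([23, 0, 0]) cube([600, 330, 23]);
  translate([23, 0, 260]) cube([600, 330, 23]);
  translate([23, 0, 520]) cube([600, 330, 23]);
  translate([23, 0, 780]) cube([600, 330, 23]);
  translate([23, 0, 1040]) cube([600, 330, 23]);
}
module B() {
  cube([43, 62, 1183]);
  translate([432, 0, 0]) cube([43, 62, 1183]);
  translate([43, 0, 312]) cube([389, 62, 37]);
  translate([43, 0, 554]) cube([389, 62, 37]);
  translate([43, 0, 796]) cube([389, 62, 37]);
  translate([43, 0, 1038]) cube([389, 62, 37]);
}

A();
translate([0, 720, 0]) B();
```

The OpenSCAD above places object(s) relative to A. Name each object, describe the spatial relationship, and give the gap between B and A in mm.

The ladder's nearest face is 390 mm from the bookshelf's +y face.

A is a bookshelf. B is a ladder. The ladder is on the floor beside the bookshelf on its +y side. The gap between the ladder and the bookshelf is 390 mm.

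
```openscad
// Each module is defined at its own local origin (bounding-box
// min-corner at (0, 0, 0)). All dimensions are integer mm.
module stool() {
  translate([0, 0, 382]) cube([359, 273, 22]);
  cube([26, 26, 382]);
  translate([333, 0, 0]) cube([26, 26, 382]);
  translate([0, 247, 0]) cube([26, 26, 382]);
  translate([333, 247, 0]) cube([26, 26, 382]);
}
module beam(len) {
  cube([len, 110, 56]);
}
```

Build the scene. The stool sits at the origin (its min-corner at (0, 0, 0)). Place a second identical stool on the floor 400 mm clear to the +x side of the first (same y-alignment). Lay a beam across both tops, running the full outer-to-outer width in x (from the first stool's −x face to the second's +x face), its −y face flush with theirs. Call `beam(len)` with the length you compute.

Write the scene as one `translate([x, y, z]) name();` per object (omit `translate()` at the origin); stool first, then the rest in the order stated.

stool();
translate([759, 0, 0]) stool();
translate([0, 0, 404]) beam(1118);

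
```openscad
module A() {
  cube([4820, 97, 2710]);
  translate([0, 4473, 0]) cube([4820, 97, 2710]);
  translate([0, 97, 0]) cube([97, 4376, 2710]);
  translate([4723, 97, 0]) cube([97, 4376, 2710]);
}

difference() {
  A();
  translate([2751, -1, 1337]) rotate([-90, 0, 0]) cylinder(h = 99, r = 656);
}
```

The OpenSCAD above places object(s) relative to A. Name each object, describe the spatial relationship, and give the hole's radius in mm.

A is a house frame. The house frame has a circular hole through its front wall. The hole's radius is 656 mm.

The subtracted cylinder has r = 656 mm.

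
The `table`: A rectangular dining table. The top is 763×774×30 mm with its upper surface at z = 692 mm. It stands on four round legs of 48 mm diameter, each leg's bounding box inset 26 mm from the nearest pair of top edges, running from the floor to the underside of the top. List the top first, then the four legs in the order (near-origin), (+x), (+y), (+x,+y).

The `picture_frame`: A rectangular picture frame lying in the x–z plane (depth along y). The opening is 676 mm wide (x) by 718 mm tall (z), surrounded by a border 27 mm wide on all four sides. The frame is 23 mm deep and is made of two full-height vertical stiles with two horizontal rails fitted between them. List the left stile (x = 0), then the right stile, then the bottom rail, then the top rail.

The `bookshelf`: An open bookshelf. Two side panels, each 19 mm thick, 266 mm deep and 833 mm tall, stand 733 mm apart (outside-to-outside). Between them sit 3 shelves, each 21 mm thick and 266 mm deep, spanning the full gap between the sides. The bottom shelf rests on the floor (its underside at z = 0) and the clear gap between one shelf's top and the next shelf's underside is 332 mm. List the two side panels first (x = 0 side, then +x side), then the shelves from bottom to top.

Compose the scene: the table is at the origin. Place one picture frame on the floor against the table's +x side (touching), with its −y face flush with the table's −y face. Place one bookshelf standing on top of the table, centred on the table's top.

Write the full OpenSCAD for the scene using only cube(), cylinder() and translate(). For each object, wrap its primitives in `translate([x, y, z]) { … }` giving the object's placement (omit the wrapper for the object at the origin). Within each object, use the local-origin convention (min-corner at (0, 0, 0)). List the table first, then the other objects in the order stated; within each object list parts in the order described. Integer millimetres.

translate([0, 0, 662]) cube([763, 774, 30]);
translate([50, 50, 0]) cylinder(h = 662, r = 24);
translate([713, 50, 0]) cylinder(h = 662, r = 24);
translate([50, 724, 0]) cylinder(h = 662, r = 24);
translate([713, 724, 0]) cylinder(h = 662, r = 24);
translate([763, 0, 0]) {
  cube([27, 23, 772]);
  translate([703, 0, 0]) cube([27, 23, 772]);
  translate([27, 0, 0]) cube([676, 23, 27]);
  translate([27, 0, 745]) cube([676, 23, 27]);
}
translate([15, 254, 692]) {
  cube([19, 266, 833]);
  translate([714, 0, 0]) cube([19, 266, 833]);
  translate([19, 0, 0]) cube([695, 266, 21]);
  translate([19, 0, 353]) cube([695, 266, 21]);
  translate([19, 0, 706]) cube([695, 266, 21]);
}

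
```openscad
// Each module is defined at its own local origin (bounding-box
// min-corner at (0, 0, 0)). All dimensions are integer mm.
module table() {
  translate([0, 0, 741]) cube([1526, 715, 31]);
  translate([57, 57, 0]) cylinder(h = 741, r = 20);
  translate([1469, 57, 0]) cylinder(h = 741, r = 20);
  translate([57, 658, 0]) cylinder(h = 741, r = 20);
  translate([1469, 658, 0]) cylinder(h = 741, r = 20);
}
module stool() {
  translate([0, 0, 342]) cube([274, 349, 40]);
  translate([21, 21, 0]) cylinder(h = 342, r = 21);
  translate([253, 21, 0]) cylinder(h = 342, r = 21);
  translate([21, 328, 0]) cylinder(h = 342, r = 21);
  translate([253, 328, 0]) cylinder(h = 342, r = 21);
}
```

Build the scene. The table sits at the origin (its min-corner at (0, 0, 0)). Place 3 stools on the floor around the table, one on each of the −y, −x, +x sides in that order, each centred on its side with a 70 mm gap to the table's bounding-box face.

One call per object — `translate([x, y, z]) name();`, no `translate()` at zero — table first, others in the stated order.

table();
translate([626, -419, 0]) stool();
translate([-344, 183, 0]) stool();
translate([1596, 183, 0]) stool();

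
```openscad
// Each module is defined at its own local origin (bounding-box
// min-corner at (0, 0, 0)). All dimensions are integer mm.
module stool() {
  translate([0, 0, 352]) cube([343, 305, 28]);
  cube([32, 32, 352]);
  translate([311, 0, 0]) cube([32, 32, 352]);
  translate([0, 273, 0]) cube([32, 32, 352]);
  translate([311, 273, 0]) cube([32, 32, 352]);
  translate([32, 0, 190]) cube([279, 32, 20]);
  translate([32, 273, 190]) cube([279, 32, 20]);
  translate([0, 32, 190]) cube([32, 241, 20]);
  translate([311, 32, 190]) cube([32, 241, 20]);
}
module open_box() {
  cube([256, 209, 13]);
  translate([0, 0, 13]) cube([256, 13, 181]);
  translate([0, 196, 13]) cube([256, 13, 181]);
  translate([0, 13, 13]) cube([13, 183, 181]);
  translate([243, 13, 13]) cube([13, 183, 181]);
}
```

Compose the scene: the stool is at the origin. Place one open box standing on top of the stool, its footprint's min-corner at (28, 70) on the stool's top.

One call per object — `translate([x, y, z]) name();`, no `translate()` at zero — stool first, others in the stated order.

stool();
translate([28, 70, 380]) open_box();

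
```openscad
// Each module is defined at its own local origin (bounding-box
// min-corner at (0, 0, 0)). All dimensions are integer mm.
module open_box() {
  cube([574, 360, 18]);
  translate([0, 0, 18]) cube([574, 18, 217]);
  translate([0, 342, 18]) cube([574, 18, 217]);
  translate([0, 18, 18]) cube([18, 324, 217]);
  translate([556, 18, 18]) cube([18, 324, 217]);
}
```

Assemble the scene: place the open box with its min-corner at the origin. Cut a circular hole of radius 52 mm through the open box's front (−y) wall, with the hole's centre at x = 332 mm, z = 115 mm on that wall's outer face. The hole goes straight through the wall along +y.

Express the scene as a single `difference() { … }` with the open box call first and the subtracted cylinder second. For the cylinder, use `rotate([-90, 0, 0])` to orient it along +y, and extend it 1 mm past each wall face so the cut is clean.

difference() {
  open_box();
  translate([332, -1, 115]) rotate([-90, 0, 0]) cylinder(h = 20, r = 52);
}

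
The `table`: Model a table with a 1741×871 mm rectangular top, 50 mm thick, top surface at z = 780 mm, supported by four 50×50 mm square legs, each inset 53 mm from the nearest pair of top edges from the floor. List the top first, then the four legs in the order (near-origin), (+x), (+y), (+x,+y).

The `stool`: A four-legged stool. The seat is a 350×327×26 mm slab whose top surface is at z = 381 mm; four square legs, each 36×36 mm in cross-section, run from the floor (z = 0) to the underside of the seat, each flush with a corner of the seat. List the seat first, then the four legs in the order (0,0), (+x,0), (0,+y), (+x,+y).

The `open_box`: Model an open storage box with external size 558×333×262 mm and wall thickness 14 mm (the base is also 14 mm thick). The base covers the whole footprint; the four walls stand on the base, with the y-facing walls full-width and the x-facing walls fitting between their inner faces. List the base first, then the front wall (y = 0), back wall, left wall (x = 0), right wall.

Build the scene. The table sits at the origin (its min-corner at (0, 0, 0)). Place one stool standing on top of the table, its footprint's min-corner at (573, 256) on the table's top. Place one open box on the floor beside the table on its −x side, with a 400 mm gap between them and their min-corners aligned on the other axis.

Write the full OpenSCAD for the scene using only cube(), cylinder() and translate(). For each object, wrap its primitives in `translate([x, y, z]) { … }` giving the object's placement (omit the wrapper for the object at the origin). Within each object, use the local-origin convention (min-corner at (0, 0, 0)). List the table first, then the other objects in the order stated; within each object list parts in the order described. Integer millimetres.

translate([0, 0, 730]) cube([1741, 871, 50]);
translate([53, 53, 0]) cube([50, 50, 730]);
translate([1638, 53, 0]) cube([50, 50, 730]);
translate([53, 768, 0]) cube([50, 50, 730]);
translate([1638, 768, 0]) cube([50, 50, 730]);
translate([573, 256, 780]) {
  translate([0, 0, 355]) cube([350, 327, 26]);
  cube([36, 36, 355]);
  translate([314, 0, 0]) cube([36, 36, 355]);
  translate([0, 291, 0]) cube([36, 36, 355]);
  translate([314, 291, 0]) cube([36, 36, 355]);
}
translate([-958, 0, 0]) {
  cube([558, 333, 14]);
  translate([0, 0, 14]) cube([558, 14, 248]);
  translate([0, 319, 14]) cube([558, 14, 248]);
  translate([0, 14, 14]) cube([14, 305, 248]);
  translate([544, 14, 14]) cube([14, 305, 248]);
}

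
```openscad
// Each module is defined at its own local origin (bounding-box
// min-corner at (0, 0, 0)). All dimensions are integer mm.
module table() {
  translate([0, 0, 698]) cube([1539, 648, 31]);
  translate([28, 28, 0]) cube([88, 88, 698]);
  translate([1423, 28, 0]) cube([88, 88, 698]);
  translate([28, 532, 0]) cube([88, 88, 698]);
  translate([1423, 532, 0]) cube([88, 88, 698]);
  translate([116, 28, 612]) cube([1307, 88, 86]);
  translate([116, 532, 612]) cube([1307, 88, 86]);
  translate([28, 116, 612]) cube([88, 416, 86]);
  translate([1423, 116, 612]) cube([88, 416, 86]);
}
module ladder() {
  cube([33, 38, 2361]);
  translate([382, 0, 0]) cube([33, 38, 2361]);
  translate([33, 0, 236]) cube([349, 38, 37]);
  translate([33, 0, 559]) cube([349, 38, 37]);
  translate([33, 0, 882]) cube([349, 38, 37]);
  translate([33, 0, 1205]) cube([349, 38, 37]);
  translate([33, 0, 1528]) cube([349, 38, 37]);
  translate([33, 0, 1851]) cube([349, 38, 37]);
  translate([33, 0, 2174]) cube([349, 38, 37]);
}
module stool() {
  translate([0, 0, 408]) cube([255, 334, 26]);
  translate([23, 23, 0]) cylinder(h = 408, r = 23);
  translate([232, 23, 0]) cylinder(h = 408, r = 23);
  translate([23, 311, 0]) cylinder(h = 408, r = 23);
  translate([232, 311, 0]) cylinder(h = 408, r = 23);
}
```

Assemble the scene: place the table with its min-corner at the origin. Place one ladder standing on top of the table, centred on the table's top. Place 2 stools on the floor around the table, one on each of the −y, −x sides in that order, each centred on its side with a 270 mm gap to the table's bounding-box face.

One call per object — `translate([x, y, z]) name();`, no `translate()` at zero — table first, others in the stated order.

table();
translate([562, 305, 729]) ladder();
translate([642, -604, 0]) stool();
translate([-525, 157, 0]) stool();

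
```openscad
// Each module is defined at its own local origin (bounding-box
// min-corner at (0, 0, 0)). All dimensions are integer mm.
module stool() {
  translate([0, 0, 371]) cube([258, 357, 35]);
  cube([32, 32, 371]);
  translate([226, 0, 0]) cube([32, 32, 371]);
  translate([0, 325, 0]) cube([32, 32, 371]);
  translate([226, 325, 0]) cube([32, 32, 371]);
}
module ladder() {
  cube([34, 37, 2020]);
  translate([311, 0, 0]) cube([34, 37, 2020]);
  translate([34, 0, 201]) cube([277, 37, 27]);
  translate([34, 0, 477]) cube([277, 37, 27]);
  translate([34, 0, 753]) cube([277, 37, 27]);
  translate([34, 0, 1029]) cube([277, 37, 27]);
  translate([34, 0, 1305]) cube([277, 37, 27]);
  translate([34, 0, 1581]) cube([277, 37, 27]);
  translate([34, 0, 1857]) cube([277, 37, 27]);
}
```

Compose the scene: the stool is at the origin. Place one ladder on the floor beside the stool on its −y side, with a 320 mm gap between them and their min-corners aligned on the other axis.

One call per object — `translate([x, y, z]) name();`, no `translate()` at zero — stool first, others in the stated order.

stool();
translate([0, -357, 0]) ladder();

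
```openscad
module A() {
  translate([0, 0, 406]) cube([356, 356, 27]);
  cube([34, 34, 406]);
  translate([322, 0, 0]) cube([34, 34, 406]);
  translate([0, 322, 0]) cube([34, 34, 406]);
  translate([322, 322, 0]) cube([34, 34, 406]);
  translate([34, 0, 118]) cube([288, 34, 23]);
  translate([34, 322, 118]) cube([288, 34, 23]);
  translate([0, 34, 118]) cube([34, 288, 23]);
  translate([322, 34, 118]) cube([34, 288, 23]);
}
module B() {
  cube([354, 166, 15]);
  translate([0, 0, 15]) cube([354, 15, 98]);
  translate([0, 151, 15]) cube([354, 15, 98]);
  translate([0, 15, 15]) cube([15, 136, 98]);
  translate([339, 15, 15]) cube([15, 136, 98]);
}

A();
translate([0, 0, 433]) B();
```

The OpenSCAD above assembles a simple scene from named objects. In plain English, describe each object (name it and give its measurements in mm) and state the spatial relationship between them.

A is a four-legged stool. The seat is a 356×356×27 mm slab whose top surface is at z = 433 mm; four square legs, each 34×34 mm in cross-section, run from the floor (z = 0) to the underside of the seat, each flush with a corner of the seat. Four stretchers, 34 mm wide and 23 mm tall, connect adjacent legs with their undersides at z = 118 mm, each running between the inner faces of the legs it joins and aligned with the legs' outer faces on the other axis.

B is an open-topped rectangular box: outside dimensions 354×166×113 mm, with a uniform wall and base thickness of 15 mm. The base is a full 354×166 slab on the floor; four walls sit on top of the base. The front and back walls (the −y and +y sides) span the full width; the two side walls fit between them.

The open box is on top of the stool.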